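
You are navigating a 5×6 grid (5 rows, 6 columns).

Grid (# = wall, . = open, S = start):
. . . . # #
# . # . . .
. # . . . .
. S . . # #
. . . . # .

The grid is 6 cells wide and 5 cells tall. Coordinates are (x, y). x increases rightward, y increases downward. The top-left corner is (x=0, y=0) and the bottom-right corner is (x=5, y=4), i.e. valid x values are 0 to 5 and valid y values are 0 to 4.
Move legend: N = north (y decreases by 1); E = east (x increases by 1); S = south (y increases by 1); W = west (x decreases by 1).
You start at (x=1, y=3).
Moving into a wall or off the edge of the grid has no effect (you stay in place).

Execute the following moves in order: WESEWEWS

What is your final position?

Answer: Final position: (x=1, y=4)

Derivation:
Start: (x=1, y=3)
  W (west): (x=1, y=3) -> (x=0, y=3)
  E (east): (x=0, y=3) -> (x=1, y=3)
  S (south): (x=1, y=3) -> (x=1, y=4)
  E (east): (x=1, y=4) -> (x=2, y=4)
  W (west): (x=2, y=4) -> (x=1, y=4)
  E (east): (x=1, y=4) -> (x=2, y=4)
  W (west): (x=2, y=4) -> (x=1, y=4)
  S (south): blocked, stay at (x=1, y=4)
Final: (x=1, y=4)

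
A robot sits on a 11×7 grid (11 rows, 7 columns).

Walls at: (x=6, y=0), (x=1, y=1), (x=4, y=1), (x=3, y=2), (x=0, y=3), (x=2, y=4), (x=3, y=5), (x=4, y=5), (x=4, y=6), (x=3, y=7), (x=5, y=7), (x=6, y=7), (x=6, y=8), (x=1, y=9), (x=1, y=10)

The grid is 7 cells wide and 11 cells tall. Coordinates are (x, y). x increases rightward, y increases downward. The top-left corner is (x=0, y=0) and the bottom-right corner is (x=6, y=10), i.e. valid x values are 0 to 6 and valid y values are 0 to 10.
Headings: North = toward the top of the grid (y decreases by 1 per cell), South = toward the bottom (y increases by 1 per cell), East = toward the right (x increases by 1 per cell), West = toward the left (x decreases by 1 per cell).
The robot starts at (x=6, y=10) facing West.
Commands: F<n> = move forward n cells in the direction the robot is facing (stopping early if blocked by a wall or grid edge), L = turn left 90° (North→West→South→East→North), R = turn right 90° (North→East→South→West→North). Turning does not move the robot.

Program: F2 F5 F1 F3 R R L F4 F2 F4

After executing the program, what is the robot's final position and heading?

Answer: Final position: (x=2, y=5), facing North

Derivation:
Start: (x=6, y=10), facing West
  F2: move forward 2, now at (x=4, y=10)
  F5: move forward 2/5 (blocked), now at (x=2, y=10)
  F1: move forward 0/1 (blocked), now at (x=2, y=10)
  F3: move forward 0/3 (blocked), now at (x=2, y=10)
  R: turn right, now facing North
  R: turn right, now facing East
  L: turn left, now facing North
  F4: move forward 4, now at (x=2, y=6)
  F2: move forward 1/2 (blocked), now at (x=2, y=5)
  F4: move forward 0/4 (blocked), now at (x=2, y=5)
Final: (x=2, y=5), facing North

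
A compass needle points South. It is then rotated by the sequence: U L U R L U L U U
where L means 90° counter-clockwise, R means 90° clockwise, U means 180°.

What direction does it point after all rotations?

Start: South
  U (U-turn (180°)) -> North
  L (left (90° counter-clockwise)) -> West
  U (U-turn (180°)) -> East
  R (right (90° clockwise)) -> South
  L (left (90° counter-clockwise)) -> East
  U (U-turn (180°)) -> West
  L (left (90° counter-clockwise)) -> South
  U (U-turn (180°)) -> North
  U (U-turn (180°)) -> South
Final: South

Answer: Final heading: South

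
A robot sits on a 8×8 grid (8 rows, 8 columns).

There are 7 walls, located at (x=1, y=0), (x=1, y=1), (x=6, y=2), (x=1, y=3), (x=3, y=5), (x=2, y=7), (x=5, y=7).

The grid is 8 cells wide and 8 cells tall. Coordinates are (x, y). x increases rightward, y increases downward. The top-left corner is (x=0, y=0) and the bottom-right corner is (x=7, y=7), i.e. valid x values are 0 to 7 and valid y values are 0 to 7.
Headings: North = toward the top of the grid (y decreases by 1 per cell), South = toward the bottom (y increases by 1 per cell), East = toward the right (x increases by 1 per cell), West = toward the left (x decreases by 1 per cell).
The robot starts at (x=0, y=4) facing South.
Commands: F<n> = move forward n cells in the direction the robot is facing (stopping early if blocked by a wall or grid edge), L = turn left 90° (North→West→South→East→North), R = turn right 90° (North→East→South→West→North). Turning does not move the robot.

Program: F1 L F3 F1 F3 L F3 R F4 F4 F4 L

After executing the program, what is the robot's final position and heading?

Start: (x=0, y=4), facing South
  F1: move forward 1, now at (x=0, y=5)
  L: turn left, now facing East
  F3: move forward 2/3 (blocked), now at (x=2, y=5)
  F1: move forward 0/1 (blocked), now at (x=2, y=5)
  F3: move forward 0/3 (blocked), now at (x=2, y=5)
  L: turn left, now facing North
  F3: move forward 3, now at (x=2, y=2)
  R: turn right, now facing East
  F4: move forward 3/4 (blocked), now at (x=5, y=2)
  F4: move forward 0/4 (blocked), now at (x=5, y=2)
  F4: move forward 0/4 (blocked), now at (x=5, y=2)
  L: turn left, now facing North
Final: (x=5, y=2), facing North

Answer: Final position: (x=5, y=2), facing North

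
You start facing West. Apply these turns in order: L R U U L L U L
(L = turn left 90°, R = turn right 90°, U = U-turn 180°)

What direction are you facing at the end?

Answer: Final heading: South

Derivation:
Start: West
  L (left (90° counter-clockwise)) -> South
  R (right (90° clockwise)) -> West
  U (U-turn (180°)) -> East
  U (U-turn (180°)) -> West
  L (left (90° counter-clockwise)) -> South
  L (left (90° counter-clockwise)) -> East
  U (U-turn (180°)) -> West
  L (left (90° counter-clockwise)) -> South
Final: South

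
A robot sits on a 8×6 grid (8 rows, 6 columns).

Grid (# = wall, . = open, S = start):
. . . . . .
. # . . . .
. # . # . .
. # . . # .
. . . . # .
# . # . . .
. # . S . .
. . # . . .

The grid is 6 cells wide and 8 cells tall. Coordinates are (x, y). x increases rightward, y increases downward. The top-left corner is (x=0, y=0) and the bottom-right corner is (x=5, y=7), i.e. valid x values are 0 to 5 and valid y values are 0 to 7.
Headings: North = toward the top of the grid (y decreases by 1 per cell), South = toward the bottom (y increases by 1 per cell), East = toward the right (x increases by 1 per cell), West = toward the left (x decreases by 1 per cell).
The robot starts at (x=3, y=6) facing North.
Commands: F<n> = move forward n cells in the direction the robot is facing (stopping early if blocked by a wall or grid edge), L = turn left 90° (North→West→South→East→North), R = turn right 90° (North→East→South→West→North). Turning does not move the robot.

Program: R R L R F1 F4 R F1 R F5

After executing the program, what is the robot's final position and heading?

Answer: Final position: (x=3, y=3), facing North

Derivation:
Start: (x=3, y=6), facing North
  R: turn right, now facing East
  R: turn right, now facing South
  L: turn left, now facing East
  R: turn right, now facing South
  F1: move forward 1, now at (x=3, y=7)
  F4: move forward 0/4 (blocked), now at (x=3, y=7)
  R: turn right, now facing West
  F1: move forward 0/1 (blocked), now at (x=3, y=7)
  R: turn right, now facing North
  F5: move forward 4/5 (blocked), now at (x=3, y=3)
Final: (x=3, y=3), facing North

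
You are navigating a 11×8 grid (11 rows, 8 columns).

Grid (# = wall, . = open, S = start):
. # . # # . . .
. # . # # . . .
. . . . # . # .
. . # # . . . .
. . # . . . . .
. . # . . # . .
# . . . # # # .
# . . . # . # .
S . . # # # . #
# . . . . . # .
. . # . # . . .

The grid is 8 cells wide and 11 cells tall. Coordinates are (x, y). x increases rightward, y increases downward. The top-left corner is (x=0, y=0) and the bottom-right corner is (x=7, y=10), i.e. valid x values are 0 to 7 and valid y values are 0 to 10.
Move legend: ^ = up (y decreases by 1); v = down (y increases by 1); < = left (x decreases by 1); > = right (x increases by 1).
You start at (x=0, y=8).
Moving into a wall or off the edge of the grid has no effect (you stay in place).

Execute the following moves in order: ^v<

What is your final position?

Answer: Final position: (x=0, y=8)

Derivation:
Start: (x=0, y=8)
  ^ (up): blocked, stay at (x=0, y=8)
  v (down): blocked, stay at (x=0, y=8)
  < (left): blocked, stay at (x=0, y=8)
Final: (x=0, y=8)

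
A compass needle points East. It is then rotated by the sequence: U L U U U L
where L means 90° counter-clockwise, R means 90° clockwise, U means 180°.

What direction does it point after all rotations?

Start: East
  U (U-turn (180°)) -> West
  L (left (90° counter-clockwise)) -> South
  U (U-turn (180°)) -> North
  U (U-turn (180°)) -> South
  U (U-turn (180°)) -> North
  L (left (90° counter-clockwise)) -> West
Final: West

Answer: Final heading: West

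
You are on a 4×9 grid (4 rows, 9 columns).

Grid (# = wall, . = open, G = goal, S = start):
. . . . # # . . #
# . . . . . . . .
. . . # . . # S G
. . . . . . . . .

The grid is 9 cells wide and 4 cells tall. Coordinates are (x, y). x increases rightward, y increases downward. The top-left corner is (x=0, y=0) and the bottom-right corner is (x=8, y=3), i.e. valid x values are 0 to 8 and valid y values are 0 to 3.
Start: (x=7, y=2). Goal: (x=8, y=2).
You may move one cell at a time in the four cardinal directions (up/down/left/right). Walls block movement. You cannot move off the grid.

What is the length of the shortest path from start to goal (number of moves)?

BFS from (x=7, y=2) until reaching (x=8, y=2):
  Distance 0: (x=7, y=2)
  Distance 1: (x=7, y=1), (x=8, y=2), (x=7, y=3)  <- goal reached here
One shortest path (1 moves): (x=7, y=2) -> (x=8, y=2)

Answer: Shortest path length: 1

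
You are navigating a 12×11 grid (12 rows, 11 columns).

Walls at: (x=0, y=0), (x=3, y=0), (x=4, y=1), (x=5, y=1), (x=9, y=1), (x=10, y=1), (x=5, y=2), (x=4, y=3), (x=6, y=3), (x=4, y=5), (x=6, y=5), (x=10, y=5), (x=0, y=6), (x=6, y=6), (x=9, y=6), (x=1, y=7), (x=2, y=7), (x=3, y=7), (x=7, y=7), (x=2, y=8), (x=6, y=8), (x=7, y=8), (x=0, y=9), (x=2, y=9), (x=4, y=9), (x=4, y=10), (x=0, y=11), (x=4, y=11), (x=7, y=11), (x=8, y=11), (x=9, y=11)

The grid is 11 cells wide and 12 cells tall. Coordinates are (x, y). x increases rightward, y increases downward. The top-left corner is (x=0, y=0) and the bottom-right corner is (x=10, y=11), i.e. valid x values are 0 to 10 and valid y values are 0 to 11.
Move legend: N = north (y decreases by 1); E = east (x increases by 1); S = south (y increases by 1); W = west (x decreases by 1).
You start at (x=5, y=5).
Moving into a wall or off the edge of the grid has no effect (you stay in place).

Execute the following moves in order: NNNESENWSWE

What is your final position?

Start: (x=5, y=5)
  N (north): (x=5, y=5) -> (x=5, y=4)
  N (north): (x=5, y=4) -> (x=5, y=3)
  N (north): blocked, stay at (x=5, y=3)
  E (east): blocked, stay at (x=5, y=3)
  S (south): (x=5, y=3) -> (x=5, y=4)
  E (east): (x=5, y=4) -> (x=6, y=4)
  N (north): blocked, stay at (x=6, y=4)
  W (west): (x=6, y=4) -> (x=5, y=4)
  S (south): (x=5, y=4) -> (x=5, y=5)
  W (west): blocked, stay at (x=5, y=5)
  E (east): blocked, stay at (x=5, y=5)
Final: (x=5, y=5)

Answer: Final position: (x=5, y=5)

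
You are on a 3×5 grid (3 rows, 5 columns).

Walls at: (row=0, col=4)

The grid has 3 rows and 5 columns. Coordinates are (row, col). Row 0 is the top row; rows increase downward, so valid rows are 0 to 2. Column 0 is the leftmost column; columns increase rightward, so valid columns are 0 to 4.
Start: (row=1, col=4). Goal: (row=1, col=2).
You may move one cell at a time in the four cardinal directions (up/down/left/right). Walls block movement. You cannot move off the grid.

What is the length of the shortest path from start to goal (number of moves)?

BFS from (row=1, col=4) until reaching (row=1, col=2):
  Distance 0: (row=1, col=4)
  Distance 1: (row=1, col=3), (row=2, col=4)
  Distance 2: (row=0, col=3), (row=1, col=2), (row=2, col=3)  <- goal reached here
One shortest path (2 moves): (row=1, col=4) -> (row=1, col=3) -> (row=1, col=2)

Answer: Shortest path length: 2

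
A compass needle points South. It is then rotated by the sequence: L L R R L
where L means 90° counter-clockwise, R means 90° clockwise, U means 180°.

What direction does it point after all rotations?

Start: South
  L (left (90° counter-clockwise)) -> East
  L (left (90° counter-clockwise)) -> North
  R (right (90° clockwise)) -> East
  R (right (90° clockwise)) -> South
  L (left (90° counter-clockwise)) -> East
Final: East

Answer: Final heading: East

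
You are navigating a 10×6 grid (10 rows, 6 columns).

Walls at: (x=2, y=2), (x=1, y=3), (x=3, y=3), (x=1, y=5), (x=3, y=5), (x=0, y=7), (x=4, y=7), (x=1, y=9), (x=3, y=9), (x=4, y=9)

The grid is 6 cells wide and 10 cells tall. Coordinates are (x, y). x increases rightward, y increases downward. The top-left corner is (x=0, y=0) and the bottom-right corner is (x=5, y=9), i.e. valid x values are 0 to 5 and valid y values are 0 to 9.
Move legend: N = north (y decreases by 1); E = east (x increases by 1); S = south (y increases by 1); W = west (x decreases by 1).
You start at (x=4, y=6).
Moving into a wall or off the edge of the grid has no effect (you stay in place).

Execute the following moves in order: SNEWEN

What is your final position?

Answer: Final position: (x=5, y=4)

Derivation:
Start: (x=4, y=6)
  S (south): blocked, stay at (x=4, y=6)
  N (north): (x=4, y=6) -> (x=4, y=5)
  E (east): (x=4, y=5) -> (x=5, y=5)
  W (west): (x=5, y=5) -> (x=4, y=5)
  E (east): (x=4, y=5) -> (x=5, y=5)
  N (north): (x=5, y=5) -> (x=5, y=4)
Final: (x=5, y=4)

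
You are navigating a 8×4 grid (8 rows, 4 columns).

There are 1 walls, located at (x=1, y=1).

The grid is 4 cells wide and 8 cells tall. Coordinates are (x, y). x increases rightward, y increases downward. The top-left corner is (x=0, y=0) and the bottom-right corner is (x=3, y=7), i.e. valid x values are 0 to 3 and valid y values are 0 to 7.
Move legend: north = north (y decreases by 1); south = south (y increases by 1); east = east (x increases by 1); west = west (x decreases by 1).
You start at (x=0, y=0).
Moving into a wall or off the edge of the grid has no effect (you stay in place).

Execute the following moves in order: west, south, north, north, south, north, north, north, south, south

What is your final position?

Start: (x=0, y=0)
  west (west): blocked, stay at (x=0, y=0)
  south (south): (x=0, y=0) -> (x=0, y=1)
  north (north): (x=0, y=1) -> (x=0, y=0)
  north (north): blocked, stay at (x=0, y=0)
  south (south): (x=0, y=0) -> (x=0, y=1)
  north (north): (x=0, y=1) -> (x=0, y=0)
  north (north): blocked, stay at (x=0, y=0)
  north (north): blocked, stay at (x=0, y=0)
  south (south): (x=0, y=0) -> (x=0, y=1)
  south (south): (x=0, y=1) -> (x=0, y=2)
Final: (x=0, y=2)

Answer: Final position: (x=0, y=2)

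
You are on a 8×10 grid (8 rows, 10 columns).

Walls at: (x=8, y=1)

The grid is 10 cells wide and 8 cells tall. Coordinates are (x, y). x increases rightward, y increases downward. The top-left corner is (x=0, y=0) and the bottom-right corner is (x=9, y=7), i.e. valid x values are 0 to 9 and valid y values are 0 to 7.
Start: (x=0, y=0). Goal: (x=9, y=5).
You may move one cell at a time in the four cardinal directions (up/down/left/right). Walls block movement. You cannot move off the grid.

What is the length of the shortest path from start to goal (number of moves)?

BFS from (x=0, y=0) until reaching (x=9, y=5):
  Distance 0: (x=0, y=0)
  Distance 1: (x=1, y=0), (x=0, y=1)
  Distance 2: (x=2, y=0), (x=1, y=1), (x=0, y=2)
  Distance 3: (x=3, y=0), (x=2, y=1), (x=1, y=2), (x=0, y=3)
  Distance 4: (x=4, y=0), (x=3, y=1), (x=2, y=2), (x=1, y=3), (x=0, y=4)
  Distance 5: (x=5, y=0), (x=4, y=1), (x=3, y=2), (x=2, y=3), (x=1, y=4), (x=0, y=5)
  Distance 6: (x=6, y=0), (x=5, y=1), (x=4, y=2), (x=3, y=3), (x=2, y=4), (x=1, y=5), (x=0, y=6)
  Distance 7: (x=7, y=0), (x=6, y=1), (x=5, y=2), (x=4, y=3), (x=3, y=4), (x=2, y=5), (x=1, y=6), (x=0, y=7)
  Distance 8: (x=8, y=0), (x=7, y=1), (x=6, y=2), (x=5, y=3), (x=4, y=4), (x=3, y=5), (x=2, y=6), (x=1, y=7)
  Distance 9: (x=9, y=0), (x=7, y=2), (x=6, y=3), (x=5, y=4), (x=4, y=5), (x=3, y=6), (x=2, y=7)
  Distance 10: (x=9, y=1), (x=8, y=2), (x=7, y=3), (x=6, y=4), (x=5, y=5), (x=4, y=6), (x=3, y=7)
  Distance 11: (x=9, y=2), (x=8, y=3), (x=7, y=4), (x=6, y=5), (x=5, y=6), (x=4, y=7)
  Distance 12: (x=9, y=3), (x=8, y=4), (x=7, y=5), (x=6, y=6), (x=5, y=7)
  Distance 13: (x=9, y=4), (x=8, y=5), (x=7, y=6), (x=6, y=7)
  Distance 14: (x=9, y=5), (x=8, y=6), (x=7, y=7)  <- goal reached here
One shortest path (14 moves): (x=0, y=0) -> (x=1, y=0) -> (x=2, y=0) -> (x=3, y=0) -> (x=4, y=0) -> (x=5, y=0) -> (x=6, y=0) -> (x=7, y=0) -> (x=8, y=0) -> (x=9, y=0) -> (x=9, y=1) -> (x=9, y=2) -> (x=9, y=3) -> (x=9, y=4) -> (x=9, y=5)

Answer: Shortest path length: 14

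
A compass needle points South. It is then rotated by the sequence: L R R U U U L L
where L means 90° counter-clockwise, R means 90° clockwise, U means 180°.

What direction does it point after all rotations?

Start: South
  L (left (90° counter-clockwise)) -> East
  R (right (90° clockwise)) -> South
  R (right (90° clockwise)) -> West
  U (U-turn (180°)) -> East
  U (U-turn (180°)) -> West
  U (U-turn (180°)) -> East
  L (left (90° counter-clockwise)) -> North
  L (left (90° counter-clockwise)) -> West
Final: West

Answer: Final heading: West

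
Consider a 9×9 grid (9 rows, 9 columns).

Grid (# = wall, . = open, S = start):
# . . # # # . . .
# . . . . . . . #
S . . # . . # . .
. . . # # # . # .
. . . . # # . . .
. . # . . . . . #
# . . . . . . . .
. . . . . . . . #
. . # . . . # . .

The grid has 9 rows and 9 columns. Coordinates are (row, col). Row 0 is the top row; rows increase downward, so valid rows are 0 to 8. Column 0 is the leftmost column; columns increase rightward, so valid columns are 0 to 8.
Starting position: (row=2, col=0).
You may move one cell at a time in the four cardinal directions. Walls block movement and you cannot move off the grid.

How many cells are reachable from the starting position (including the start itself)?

BFS flood-fill from (row=2, col=0):
  Distance 0: (row=2, col=0)
  Distance 1: (row=2, col=1), (row=3, col=0)
  Distance 2: (row=1, col=1), (row=2, col=2), (row=3, col=1), (row=4, col=0)
  Distance 3: (row=0, col=1), (row=1, col=2), (row=3, col=2), (row=4, col=1), (row=5, col=0)
  Distance 4: (row=0, col=2), (row=1, col=3), (row=4, col=2), (row=5, col=1)
  Distance 5: (row=1, col=4), (row=4, col=3), (row=6, col=1)
  Distance 6: (row=1, col=5), (row=2, col=4), (row=5, col=3), (row=6, col=2), (row=7, col=1)
  Distance 7: (row=1, col=6), (row=2, col=5), (row=5, col=4), (row=6, col=3), (row=7, col=0), (row=7, col=2), (row=8, col=1)
  Distance 8: (row=0, col=6), (row=1, col=7), (row=5, col=5), (row=6, col=4), (row=7, col=3), (row=8, col=0)
  Distance 9: (row=0, col=7), (row=2, col=7), (row=5, col=6), (row=6, col=5), (row=7, col=4), (row=8, col=3)
  Distance 10: (row=0, col=8), (row=2, col=8), (row=4, col=6), (row=5, col=7), (row=6, col=6), (row=7, col=5), (row=8, col=4)
  Distance 11: (row=3, col=6), (row=3, col=8), (row=4, col=7), (row=6, col=7), (row=7, col=6), (row=8, col=5)
  Distance 12: (row=4, col=8), (row=6, col=8), (row=7, col=7)
  Distance 13: (row=8, col=7)
  Distance 14: (row=8, col=8)
Total reachable: 61 (grid has 61 open cells total)

Answer: Reachable cells: 61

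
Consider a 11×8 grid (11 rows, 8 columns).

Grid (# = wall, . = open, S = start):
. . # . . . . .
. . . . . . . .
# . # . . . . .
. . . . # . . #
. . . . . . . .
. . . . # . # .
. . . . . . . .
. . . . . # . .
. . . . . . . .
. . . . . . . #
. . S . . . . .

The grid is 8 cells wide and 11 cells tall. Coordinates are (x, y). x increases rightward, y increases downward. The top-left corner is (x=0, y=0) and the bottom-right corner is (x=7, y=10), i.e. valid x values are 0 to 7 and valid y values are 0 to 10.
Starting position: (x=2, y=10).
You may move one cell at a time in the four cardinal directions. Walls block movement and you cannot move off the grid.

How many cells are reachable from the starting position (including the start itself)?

BFS flood-fill from (x=2, y=10):
  Distance 0: (x=2, y=10)
  Distance 1: (x=2, y=9), (x=1, y=10), (x=3, y=10)
  Distance 2: (x=2, y=8), (x=1, y=9), (x=3, y=9), (x=0, y=10), (x=4, y=10)
  Distance 3: (x=2, y=7), (x=1, y=8), (x=3, y=8), (x=0, y=9), (x=4, y=9), (x=5, y=10)
  Distance 4: (x=2, y=6), (x=1, y=7), (x=3, y=7), (x=0, y=8), (x=4, y=8), (x=5, y=9), (x=6, y=10)
  Distance 5: (x=2, y=5), (x=1, y=6), (x=3, y=6), (x=0, y=7), (x=4, y=7), (x=5, y=8), (x=6, y=9), (x=7, y=10)
  Distance 6: (x=2, y=4), (x=1, y=5), (x=3, y=5), (x=0, y=6), (x=4, y=6), (x=6, y=8)
  Distance 7: (x=2, y=3), (x=1, y=4), (x=3, y=4), (x=0, y=5), (x=5, y=6), (x=6, y=7), (x=7, y=8)
  Distance 8: (x=1, y=3), (x=3, y=3), (x=0, y=4), (x=4, y=4), (x=5, y=5), (x=6, y=6), (x=7, y=7)
  Distance 9: (x=1, y=2), (x=3, y=2), (x=0, y=3), (x=5, y=4), (x=7, y=6)
  Distance 10: (x=1, y=1), (x=3, y=1), (x=4, y=2), (x=5, y=3), (x=6, y=4), (x=7, y=5)
  Distance 11: (x=1, y=0), (x=3, y=0), (x=0, y=1), (x=2, y=1), (x=4, y=1), (x=5, y=2), (x=6, y=3), (x=7, y=4)
  Distance 12: (x=0, y=0), (x=4, y=0), (x=5, y=1), (x=6, y=2)
  Distance 13: (x=5, y=0), (x=6, y=1), (x=7, y=2)
  Distance 14: (x=6, y=0), (x=7, y=1)
  Distance 15: (x=7, y=0)
Total reachable: 79 (grid has 79 open cells total)

Answer: Reachable cells: 79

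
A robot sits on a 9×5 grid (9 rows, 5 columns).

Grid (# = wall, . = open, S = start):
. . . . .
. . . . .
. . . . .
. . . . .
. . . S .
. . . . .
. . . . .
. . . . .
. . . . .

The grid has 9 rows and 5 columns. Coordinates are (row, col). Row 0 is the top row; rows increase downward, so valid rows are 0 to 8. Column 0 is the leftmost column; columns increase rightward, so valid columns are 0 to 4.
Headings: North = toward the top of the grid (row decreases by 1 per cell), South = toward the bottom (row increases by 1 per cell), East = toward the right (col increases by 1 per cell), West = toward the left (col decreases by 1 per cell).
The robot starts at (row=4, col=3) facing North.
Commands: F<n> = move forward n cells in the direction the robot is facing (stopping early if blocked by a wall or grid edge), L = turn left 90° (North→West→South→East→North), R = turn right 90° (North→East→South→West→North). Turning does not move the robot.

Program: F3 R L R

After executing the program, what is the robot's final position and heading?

Answer: Final position: (row=1, col=3), facing East

Derivation:
Start: (row=4, col=3), facing North
  F3: move forward 3, now at (row=1, col=3)
  R: turn right, now facing East
  L: turn left, now facing North
  R: turn right, now facing East
Final: (row=1, col=3), facing East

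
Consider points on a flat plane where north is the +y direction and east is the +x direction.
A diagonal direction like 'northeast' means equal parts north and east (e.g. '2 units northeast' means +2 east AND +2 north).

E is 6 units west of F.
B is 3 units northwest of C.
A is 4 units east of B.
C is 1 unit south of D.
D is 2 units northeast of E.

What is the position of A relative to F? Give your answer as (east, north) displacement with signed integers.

Answer: A is at (east=-3, north=4) relative to F.

Derivation:
Place F at the origin (east=0, north=0).
  E is 6 units west of F: delta (east=-6, north=+0); E at (east=-6, north=0).
  D is 2 units northeast of E: delta (east=+2, north=+2); D at (east=-4, north=2).
  C is 1 unit south of D: delta (east=+0, north=-1); C at (east=-4, north=1).
  B is 3 units northwest of C: delta (east=-3, north=+3); B at (east=-7, north=4).
  A is 4 units east of B: delta (east=+4, north=+0); A at (east=-3, north=4).
Therefore A relative to F: (east=-3, north=4).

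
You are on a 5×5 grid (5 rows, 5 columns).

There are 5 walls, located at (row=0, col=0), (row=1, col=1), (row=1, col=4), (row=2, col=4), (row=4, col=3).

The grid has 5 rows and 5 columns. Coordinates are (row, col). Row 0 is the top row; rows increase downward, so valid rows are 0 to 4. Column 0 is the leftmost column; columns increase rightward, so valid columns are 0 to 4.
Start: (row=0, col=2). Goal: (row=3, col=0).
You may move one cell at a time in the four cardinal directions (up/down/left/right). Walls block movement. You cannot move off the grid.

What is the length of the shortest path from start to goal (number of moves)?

BFS from (row=0, col=2) until reaching (row=3, col=0):
  Distance 0: (row=0, col=2)
  Distance 1: (row=0, col=1), (row=0, col=3), (row=1, col=2)
  Distance 2: (row=0, col=4), (row=1, col=3), (row=2, col=2)
  Distance 3: (row=2, col=1), (row=2, col=3), (row=3, col=2)
  Distance 4: (row=2, col=0), (row=3, col=1), (row=3, col=3), (row=4, col=2)
  Distance 5: (row=1, col=0), (row=3, col=0), (row=3, col=4), (row=4, col=1)  <- goal reached here
One shortest path (5 moves): (row=0, col=2) -> (row=1, col=2) -> (row=2, col=2) -> (row=2, col=1) -> (row=2, col=0) -> (row=3, col=0)

Answer: Shortest path length: 5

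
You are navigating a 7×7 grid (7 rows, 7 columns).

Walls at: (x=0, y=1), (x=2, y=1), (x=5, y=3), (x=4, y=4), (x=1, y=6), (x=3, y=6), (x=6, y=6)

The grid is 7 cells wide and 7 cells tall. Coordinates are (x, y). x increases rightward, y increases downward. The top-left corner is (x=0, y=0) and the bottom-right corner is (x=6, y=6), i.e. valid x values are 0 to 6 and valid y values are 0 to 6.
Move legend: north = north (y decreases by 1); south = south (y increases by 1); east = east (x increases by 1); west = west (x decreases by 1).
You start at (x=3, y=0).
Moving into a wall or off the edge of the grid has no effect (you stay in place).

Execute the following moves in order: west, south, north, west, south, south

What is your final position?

Answer: Final position: (x=1, y=2)

Derivation:
Start: (x=3, y=0)
  west (west): (x=3, y=0) -> (x=2, y=0)
  south (south): blocked, stay at (x=2, y=0)
  north (north): blocked, stay at (x=2, y=0)
  west (west): (x=2, y=0) -> (x=1, y=0)
  south (south): (x=1, y=0) -> (x=1, y=1)
  south (south): (x=1, y=1) -> (x=1, y=2)
Final: (x=1, y=2)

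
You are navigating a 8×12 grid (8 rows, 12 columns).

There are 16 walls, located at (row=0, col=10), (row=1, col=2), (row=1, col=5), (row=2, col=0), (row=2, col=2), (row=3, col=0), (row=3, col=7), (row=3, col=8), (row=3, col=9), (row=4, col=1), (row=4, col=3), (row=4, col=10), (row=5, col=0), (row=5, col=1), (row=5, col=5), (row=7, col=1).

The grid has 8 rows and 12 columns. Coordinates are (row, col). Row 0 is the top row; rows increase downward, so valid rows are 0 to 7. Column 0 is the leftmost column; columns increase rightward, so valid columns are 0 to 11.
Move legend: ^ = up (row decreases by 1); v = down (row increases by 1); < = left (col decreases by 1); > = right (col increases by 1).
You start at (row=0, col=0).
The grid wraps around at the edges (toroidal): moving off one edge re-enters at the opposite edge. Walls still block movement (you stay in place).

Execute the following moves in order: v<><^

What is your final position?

Start: (row=0, col=0)
  v (down): (row=0, col=0) -> (row=1, col=0)
  < (left): (row=1, col=0) -> (row=1, col=11)
  > (right): (row=1, col=11) -> (row=1, col=0)
  < (left): (row=1, col=0) -> (row=1, col=11)
  ^ (up): (row=1, col=11) -> (row=0, col=11)
Final: (row=0, col=11)

Answer: Final position: (row=0, col=11)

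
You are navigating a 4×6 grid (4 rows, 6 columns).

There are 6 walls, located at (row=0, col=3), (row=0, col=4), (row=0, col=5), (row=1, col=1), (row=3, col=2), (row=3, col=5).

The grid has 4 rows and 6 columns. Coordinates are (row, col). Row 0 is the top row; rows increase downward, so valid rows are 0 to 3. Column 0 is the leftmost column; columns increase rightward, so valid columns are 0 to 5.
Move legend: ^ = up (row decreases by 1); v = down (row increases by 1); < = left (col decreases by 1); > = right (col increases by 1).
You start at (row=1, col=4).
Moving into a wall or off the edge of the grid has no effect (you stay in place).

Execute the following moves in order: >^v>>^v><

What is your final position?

Start: (row=1, col=4)
  > (right): (row=1, col=4) -> (row=1, col=5)
  ^ (up): blocked, stay at (row=1, col=5)
  v (down): (row=1, col=5) -> (row=2, col=5)
  > (right): blocked, stay at (row=2, col=5)
  > (right): blocked, stay at (row=2, col=5)
  ^ (up): (row=2, col=5) -> (row=1, col=5)
  v (down): (row=1, col=5) -> (row=2, col=5)
  > (right): blocked, stay at (row=2, col=5)
  < (left): (row=2, col=5) -> (row=2, col=4)
Final: (row=2, col=4)

Answer: Final position: (row=2, col=4)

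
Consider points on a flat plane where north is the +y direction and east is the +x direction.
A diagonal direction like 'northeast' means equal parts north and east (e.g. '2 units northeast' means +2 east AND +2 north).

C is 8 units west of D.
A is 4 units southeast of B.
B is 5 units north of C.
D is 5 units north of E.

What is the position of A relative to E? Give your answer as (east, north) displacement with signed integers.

Place E at the origin (east=0, north=0).
  D is 5 units north of E: delta (east=+0, north=+5); D at (east=0, north=5).
  C is 8 units west of D: delta (east=-8, north=+0); C at (east=-8, north=5).
  B is 5 units north of C: delta (east=+0, north=+5); B at (east=-8, north=10).
  A is 4 units southeast of B: delta (east=+4, north=-4); A at (east=-4, north=6).
Therefore A relative to E: (east=-4, north=6).

Answer: A is at (east=-4, north=6) relative to E.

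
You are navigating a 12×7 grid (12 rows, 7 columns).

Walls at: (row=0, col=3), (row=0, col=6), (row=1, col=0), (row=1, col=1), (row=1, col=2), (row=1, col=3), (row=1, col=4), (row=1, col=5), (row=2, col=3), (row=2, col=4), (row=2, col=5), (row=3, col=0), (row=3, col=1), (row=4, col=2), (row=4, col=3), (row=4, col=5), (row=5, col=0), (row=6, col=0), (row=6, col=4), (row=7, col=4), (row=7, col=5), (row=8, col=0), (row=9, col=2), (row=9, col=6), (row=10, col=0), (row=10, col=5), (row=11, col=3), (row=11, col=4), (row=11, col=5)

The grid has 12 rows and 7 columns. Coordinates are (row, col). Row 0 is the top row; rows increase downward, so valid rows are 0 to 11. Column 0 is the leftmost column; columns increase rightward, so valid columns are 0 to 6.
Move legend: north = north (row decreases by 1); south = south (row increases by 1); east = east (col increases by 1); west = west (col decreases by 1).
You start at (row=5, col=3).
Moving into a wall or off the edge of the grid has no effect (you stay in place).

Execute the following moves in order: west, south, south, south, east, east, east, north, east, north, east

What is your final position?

Start: (row=5, col=3)
  west (west): (row=5, col=3) -> (row=5, col=2)
  south (south): (row=5, col=2) -> (row=6, col=2)
  south (south): (row=6, col=2) -> (row=7, col=2)
  south (south): (row=7, col=2) -> (row=8, col=2)
  east (east): (row=8, col=2) -> (row=8, col=3)
  east (east): (row=8, col=3) -> (row=8, col=4)
  east (east): (row=8, col=4) -> (row=8, col=5)
  north (north): blocked, stay at (row=8, col=5)
  east (east): (row=8, col=5) -> (row=8, col=6)
  north (north): (row=8, col=6) -> (row=7, col=6)
  east (east): blocked, stay at (row=7, col=6)
Final: (row=7, col=6)

Answer: Final position: (row=7, col=6)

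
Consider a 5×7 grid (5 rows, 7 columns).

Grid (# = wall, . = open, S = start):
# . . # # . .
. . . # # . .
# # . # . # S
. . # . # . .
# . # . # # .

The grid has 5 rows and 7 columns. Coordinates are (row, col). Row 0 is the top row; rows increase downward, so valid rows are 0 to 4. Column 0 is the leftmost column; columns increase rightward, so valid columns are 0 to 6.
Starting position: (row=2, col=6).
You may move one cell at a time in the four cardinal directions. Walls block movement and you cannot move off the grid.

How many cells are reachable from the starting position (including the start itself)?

Answer: Reachable cells: 8

Derivation:
BFS flood-fill from (row=2, col=6):
  Distance 0: (row=2, col=6)
  Distance 1: (row=1, col=6), (row=3, col=6)
  Distance 2: (row=0, col=6), (row=1, col=5), (row=3, col=5), (row=4, col=6)
  Distance 3: (row=0, col=5)
Total reachable: 8 (grid has 20 open cells total)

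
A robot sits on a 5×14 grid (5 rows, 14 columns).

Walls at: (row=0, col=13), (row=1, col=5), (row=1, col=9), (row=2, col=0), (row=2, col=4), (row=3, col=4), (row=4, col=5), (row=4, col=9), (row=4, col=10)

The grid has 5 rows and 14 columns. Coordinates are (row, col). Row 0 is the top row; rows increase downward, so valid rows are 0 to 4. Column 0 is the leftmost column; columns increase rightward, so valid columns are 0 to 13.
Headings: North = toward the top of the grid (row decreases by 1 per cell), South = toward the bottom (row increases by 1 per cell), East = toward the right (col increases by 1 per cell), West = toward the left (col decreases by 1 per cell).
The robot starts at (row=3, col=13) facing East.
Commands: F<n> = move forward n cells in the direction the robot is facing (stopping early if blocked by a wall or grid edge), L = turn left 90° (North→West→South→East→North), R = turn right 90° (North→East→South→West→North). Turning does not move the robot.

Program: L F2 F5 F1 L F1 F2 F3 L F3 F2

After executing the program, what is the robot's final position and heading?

Answer: Final position: (row=3, col=10), facing South

Derivation:
Start: (row=3, col=13), facing East
  L: turn left, now facing North
  F2: move forward 2, now at (row=1, col=13)
  F5: move forward 0/5 (blocked), now at (row=1, col=13)
  F1: move forward 0/1 (blocked), now at (row=1, col=13)
  L: turn left, now facing West
  F1: move forward 1, now at (row=1, col=12)
  F2: move forward 2, now at (row=1, col=10)
  F3: move forward 0/3 (blocked), now at (row=1, col=10)
  L: turn left, now facing South
  F3: move forward 2/3 (blocked), now at (row=3, col=10)
  F2: move forward 0/2 (blocked), now at (row=3, col=10)
Final: (row=3, col=10), facing South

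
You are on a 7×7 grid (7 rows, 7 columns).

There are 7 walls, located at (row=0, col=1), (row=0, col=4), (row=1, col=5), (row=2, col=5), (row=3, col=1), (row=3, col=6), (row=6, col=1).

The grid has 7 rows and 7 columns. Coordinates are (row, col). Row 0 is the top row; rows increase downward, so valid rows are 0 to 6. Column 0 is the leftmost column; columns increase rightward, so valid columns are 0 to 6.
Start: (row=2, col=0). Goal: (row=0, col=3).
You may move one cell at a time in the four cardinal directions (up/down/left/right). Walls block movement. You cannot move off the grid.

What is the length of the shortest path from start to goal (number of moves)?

Answer: Shortest path length: 5

Derivation:
BFS from (row=2, col=0) until reaching (row=0, col=3):
  Distance 0: (row=2, col=0)
  Distance 1: (row=1, col=0), (row=2, col=1), (row=3, col=0)
  Distance 2: (row=0, col=0), (row=1, col=1), (row=2, col=2), (row=4, col=0)
  Distance 3: (row=1, col=2), (row=2, col=3), (row=3, col=2), (row=4, col=1), (row=5, col=0)
  Distance 4: (row=0, col=2), (row=1, col=3), (row=2, col=4), (row=3, col=3), (row=4, col=2), (row=5, col=1), (row=6, col=0)
  Distance 5: (row=0, col=3), (row=1, col=4), (row=3, col=4), (row=4, col=3), (row=5, col=2)  <- goal reached here
One shortest path (5 moves): (row=2, col=0) -> (row=2, col=1) -> (row=2, col=2) -> (row=2, col=3) -> (row=1, col=3) -> (row=0, col=3)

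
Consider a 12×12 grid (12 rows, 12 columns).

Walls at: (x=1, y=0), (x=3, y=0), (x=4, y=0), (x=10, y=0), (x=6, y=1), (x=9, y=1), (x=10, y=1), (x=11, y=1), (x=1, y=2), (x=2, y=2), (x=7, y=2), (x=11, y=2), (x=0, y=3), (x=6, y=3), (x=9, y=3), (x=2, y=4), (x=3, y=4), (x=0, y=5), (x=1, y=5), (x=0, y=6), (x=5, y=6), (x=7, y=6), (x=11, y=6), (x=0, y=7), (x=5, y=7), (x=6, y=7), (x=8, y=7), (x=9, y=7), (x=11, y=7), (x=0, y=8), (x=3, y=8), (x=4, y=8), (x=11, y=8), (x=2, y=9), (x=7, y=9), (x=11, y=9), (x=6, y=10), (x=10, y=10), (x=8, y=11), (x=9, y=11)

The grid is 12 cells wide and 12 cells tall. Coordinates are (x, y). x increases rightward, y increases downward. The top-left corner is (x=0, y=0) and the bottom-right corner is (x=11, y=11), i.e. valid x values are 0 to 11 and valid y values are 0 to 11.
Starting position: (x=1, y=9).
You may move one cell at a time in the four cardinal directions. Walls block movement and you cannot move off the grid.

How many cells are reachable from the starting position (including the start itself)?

Answer: Reachable cells: 100

Derivation:
BFS flood-fill from (x=1, y=9):
  Distance 0: (x=1, y=9)
  Distance 1: (x=1, y=8), (x=0, y=9), (x=1, y=10)
  Distance 2: (x=1, y=7), (x=2, y=8), (x=0, y=10), (x=2, y=10), (x=1, y=11)
  Distance 3: (x=1, y=6), (x=2, y=7), (x=3, y=10), (x=0, y=11), (x=2, y=11)
  Distance 4: (x=2, y=6), (x=3, y=7), (x=3, y=9), (x=4, y=10), (x=3, y=11)
  Distance 5: (x=2, y=5), (x=3, y=6), (x=4, y=7), (x=4, y=9), (x=5, y=10), (x=4, y=11)
  Distance 6: (x=3, y=5), (x=4, y=6), (x=5, y=9), (x=5, y=11)
  Distance 7: (x=4, y=5), (x=5, y=8), (x=6, y=9), (x=6, y=11)
  Distance 8: (x=4, y=4), (x=5, y=5), (x=6, y=8), (x=7, y=11)
  Distance 9: (x=4, y=3), (x=5, y=4), (x=6, y=5), (x=7, y=8), (x=7, y=10)
  Distance 10: (x=4, y=2), (x=3, y=3), (x=5, y=3), (x=6, y=4), (x=7, y=5), (x=6, y=6), (x=7, y=7), (x=8, y=8), (x=8, y=10)
  Distance 11: (x=4, y=1), (x=3, y=2), (x=5, y=2), (x=2, y=3), (x=7, y=4), (x=8, y=5), (x=9, y=8), (x=8, y=9), (x=9, y=10)
  Distance 12: (x=3, y=1), (x=5, y=1), (x=6, y=2), (x=1, y=3), (x=7, y=3), (x=8, y=4), (x=9, y=5), (x=8, y=6), (x=10, y=8), (x=9, y=9)
  Distance 13: (x=5, y=0), (x=2, y=1), (x=8, y=3), (x=1, y=4), (x=9, y=4), (x=10, y=5), (x=9, y=6), (x=10, y=7), (x=10, y=9)
  Distance 14: (x=2, y=0), (x=6, y=0), (x=1, y=1), (x=8, y=2), (x=0, y=4), (x=10, y=4), (x=11, y=5), (x=10, y=6)
  Distance 15: (x=7, y=0), (x=0, y=1), (x=8, y=1), (x=9, y=2), (x=10, y=3), (x=11, y=4)
  Distance 16: (x=0, y=0), (x=8, y=0), (x=7, y=1), (x=0, y=2), (x=10, y=2), (x=11, y=3)
  Distance 17: (x=9, y=0)
Total reachable: 100 (grid has 104 open cells total)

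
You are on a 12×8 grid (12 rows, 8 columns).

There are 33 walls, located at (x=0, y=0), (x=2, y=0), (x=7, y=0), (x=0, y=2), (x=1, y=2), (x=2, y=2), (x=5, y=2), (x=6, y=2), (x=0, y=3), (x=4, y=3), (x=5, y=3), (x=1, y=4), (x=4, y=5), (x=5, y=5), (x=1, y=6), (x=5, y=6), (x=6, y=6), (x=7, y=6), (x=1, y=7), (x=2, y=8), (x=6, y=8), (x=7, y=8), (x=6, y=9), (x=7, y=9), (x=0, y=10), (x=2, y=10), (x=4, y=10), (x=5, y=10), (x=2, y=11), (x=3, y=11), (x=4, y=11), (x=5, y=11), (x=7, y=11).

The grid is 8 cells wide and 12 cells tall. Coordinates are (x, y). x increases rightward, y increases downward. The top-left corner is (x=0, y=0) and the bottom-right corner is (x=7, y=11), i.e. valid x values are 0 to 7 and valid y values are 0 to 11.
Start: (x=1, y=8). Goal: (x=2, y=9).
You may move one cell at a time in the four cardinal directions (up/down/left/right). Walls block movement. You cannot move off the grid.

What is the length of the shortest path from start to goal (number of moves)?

Answer: Shortest path length: 2

Derivation:
BFS from (x=1, y=8) until reaching (x=2, y=9):
  Distance 0: (x=1, y=8)
  Distance 1: (x=0, y=8), (x=1, y=9)
  Distance 2: (x=0, y=7), (x=0, y=9), (x=2, y=9), (x=1, y=10)  <- goal reached here
One shortest path (2 moves): (x=1, y=8) -> (x=1, y=9) -> (x=2, y=9)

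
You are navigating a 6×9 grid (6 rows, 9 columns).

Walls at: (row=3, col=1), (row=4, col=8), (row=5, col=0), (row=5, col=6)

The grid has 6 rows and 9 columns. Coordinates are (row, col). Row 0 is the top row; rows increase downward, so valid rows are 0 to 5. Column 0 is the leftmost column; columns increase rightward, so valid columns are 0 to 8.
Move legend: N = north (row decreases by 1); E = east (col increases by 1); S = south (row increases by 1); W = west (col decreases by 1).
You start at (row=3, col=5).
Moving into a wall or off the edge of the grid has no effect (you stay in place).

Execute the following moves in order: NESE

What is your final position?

Answer: Final position: (row=3, col=7)

Derivation:
Start: (row=3, col=5)
  N (north): (row=3, col=5) -> (row=2, col=5)
  E (east): (row=2, col=5) -> (row=2, col=6)
  S (south): (row=2, col=6) -> (row=3, col=6)
  E (east): (row=3, col=6) -> (row=3, col=7)
Final: (row=3, col=7)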